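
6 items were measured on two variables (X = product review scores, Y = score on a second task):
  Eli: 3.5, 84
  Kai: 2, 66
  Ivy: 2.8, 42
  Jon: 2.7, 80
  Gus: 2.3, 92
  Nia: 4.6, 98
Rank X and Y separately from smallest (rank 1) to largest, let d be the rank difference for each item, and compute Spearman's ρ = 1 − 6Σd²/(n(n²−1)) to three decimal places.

0.429

Ranks of variable 1: 5, 1, 4, 3, 2, 6
Ranks of variable 2: 4, 2, 1, 3, 5, 6
d = r₁ − r₂: 1, -1, 3, 0, -3, 0
d²: 1, 1, 9, 0, 9, 0; Σd² = 20
ρ = 1 − 6·20/(6·35) = 1 − 120/210 = 0.429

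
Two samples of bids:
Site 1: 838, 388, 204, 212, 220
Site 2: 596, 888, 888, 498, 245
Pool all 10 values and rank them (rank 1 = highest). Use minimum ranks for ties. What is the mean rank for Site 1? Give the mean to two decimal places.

7.20

Sorted (descending): 888, 888, 838, 596, 498, 388, 245, 220, 212, 204
The 2 values of 888 occupy positions 1–2 → each gets rank 1.
Site 1 values → pooled ranks: 838→3, 388→6, 204→10, 212→9, 220→8
Mean rank = (3 + 6 + 10 + 9 + 8) / 5 = 7.20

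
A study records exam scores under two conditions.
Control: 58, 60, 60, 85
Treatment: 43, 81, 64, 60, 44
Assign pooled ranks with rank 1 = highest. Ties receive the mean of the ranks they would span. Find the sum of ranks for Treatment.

Sorted (descending): 85, 81, 64, 60, 60, 60, 58, 44, 43
The 3 values of 60 occupy positions 4–6 → average rank 5.
Treatment values → pooled ranks: 43→9, 81→2, 64→3, 60→5, 44→8
Rank sum = 9 + 2 + 3 + 5 + 8 = 27

27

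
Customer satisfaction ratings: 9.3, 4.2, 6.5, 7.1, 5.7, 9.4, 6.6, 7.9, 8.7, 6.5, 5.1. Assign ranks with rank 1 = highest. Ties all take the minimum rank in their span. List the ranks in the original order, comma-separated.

2, 11, 7, 5, 9, 1, 6, 4, 3, 7, 10

Sorted (descending): 9.4, 9.3, 8.7, 7.9, 7.1, 6.6, 6.5, 6.5, 5.7, 5.1, 4.2
The 2 values of 6.5 occupy positions 7–8 → each gets rank 7.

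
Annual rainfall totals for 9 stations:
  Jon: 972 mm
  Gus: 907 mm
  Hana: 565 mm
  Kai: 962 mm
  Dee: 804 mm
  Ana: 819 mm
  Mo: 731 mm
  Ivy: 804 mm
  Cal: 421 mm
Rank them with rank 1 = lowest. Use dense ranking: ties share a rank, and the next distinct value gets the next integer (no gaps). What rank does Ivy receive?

4

Sorted (ascending): 421, 565, 731, 804, 804, 819, 907, 962, 972
The 2 values of 804 share dense rank 4.
Remaining distinct values take the next consecutive integers.
Ivy has value 804 mm → rank 4.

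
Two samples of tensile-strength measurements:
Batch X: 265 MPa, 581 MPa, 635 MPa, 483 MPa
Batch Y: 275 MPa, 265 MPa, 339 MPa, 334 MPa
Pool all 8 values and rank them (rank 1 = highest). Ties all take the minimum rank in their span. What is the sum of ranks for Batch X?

13

Sorted (descending): 635, 581, 483, 339, 334, 275, 265, 265
The 2 values of 265 occupy positions 7–8 → each gets rank 7.
Batch X values → pooled ranks: 265→7, 581→2, 635→1, 483→3
Rank sum = 7 + 2 + 1 + 3 = 13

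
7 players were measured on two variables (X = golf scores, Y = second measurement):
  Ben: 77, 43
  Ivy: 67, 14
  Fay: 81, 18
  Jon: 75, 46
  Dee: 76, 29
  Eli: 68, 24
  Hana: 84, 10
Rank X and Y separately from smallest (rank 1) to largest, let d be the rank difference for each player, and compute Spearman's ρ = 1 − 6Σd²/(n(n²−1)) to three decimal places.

-0.214

Ranks of variable 1: 5, 1, 6, 3, 4, 2, 7
Ranks of variable 2: 6, 2, 3, 7, 5, 4, 1
d = r₁ − r₂: -1, -1, 3, -4, -1, -2, 6
d²: 1, 1, 9, 16, 1, 4, 36; Σd² = 68
ρ = 1 − 6·68/(7·48) = 1 − 408/336 = -0.214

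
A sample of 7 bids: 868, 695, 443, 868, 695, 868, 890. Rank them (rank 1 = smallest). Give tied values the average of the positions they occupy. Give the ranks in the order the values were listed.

Sorted (ascending): 443, 695, 695, 868, 868, 868, 890
The 2 values of 695 occupy positions 2–3 → average rank (2+3)/2 = 2.5.
The 3 values of 868 occupy positions 4–6 → average rank 5.

5, 2.5, 1, 5, 2.5, 5, 7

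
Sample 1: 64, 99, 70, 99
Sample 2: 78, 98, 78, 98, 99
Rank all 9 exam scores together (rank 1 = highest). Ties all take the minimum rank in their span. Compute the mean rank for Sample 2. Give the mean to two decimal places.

4.20

Sorted (descending): 99, 99, 99, 98, 98, 78, 78, 70, 64
The 3 values of 99 occupy positions 1–3 → each gets rank 1.
The 2 values of 98 occupy positions 4–5 → each gets rank 4.
The 2 values of 78 occupy positions 6–7 → each gets rank 6.
Sample 2 values → pooled ranks: 78→6, 98→4, 78→6, 98→4, 99→1
Mean rank = (6 + 4 + 6 + 4 + 1) / 5 = 4.20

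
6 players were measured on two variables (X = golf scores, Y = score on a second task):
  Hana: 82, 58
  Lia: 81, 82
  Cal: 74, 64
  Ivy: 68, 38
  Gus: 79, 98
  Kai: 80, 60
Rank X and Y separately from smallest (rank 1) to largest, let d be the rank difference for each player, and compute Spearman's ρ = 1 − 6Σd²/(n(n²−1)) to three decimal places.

Ranks of variable 1: 6, 5, 2, 1, 3, 4
Ranks of variable 2: 2, 5, 4, 1, 6, 3
d = r₁ − r₂: 4, 0, -2, 0, -3, 1
d²: 16, 0, 4, 0, 9, 1; Σd² = 30
ρ = 1 − 6·30/(6·35) = 1 − 180/210 = 0.143

0.143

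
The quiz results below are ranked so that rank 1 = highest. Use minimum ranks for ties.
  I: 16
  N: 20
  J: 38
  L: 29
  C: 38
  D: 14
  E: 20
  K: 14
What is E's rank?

Sorted (descending): 38, 38, 29, 20, 20, 16, 14, 14
The 2 values of 38 occupy positions 1–2 → each gets rank 1.
The 2 values of 20 occupy positions 4–5 → each gets rank 4.
The 2 values of 14 occupy positions 7–8 → each gets rank 7.
E has value 20 → rank 4.

4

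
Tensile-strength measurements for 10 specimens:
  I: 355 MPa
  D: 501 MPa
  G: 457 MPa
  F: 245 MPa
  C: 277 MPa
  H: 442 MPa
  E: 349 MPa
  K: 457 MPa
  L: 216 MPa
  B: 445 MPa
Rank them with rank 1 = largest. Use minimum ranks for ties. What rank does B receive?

Sorted (descending): 501, 457, 457, 445, 442, 355, 349, 277, 245, 216
The 2 values of 457 occupy positions 2–3 → each gets rank 2.
B has value 445 MPa → rank 4.

4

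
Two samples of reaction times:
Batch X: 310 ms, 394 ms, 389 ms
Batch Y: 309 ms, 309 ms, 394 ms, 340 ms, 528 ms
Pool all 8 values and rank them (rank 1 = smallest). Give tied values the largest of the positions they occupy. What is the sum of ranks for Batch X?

Sorted (ascending): 309, 309, 310, 340, 389, 394, 394, 528
The 2 values of 309 occupy positions 1–2 → each gets rank 2.
The 2 values of 394 occupy positions 6–7 → each gets rank 7.
Batch X values → pooled ranks: 310→3, 394→7, 389→5
Rank sum = 3 + 7 + 5 = 15

15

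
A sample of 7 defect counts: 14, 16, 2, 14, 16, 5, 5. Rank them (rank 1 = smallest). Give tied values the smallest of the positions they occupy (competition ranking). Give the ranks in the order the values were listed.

Sorted (ascending): 2, 5, 5, 14, 14, 16, 16
The 2 values of 5 occupy positions 2–3 → each gets rank 2.
The 2 values of 14 occupy positions 4–5 → each gets rank 4.
The 2 values of 16 occupy positions 6–7 → each gets rank 6.

4, 6, 1, 4, 6, 2, 2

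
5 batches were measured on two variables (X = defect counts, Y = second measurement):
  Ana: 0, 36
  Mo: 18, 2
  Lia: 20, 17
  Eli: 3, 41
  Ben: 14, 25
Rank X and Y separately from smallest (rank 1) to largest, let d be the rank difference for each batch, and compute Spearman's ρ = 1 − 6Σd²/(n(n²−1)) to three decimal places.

-0.800

Ranks of variable 1: 1, 4, 5, 2, 3
Ranks of variable 2: 4, 1, 2, 5, 3
d = r₁ − r₂: -3, 3, 3, -3, 0
d²: 9, 9, 9, 9, 0; Σd² = 36
ρ = 1 − 6·36/(5·24) = 1 − 216/120 = -0.800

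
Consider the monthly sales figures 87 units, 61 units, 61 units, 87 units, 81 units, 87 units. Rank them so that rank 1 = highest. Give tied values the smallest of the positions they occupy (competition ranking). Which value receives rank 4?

81

Sorted (descending): 87, 87, 87, 81, 61, 61
The 3 values of 87 occupy positions 1–3 → each gets rank 1.
The 2 values of 61 occupy positions 5–6 → each gets rank 5.
Rank 4 → value 81.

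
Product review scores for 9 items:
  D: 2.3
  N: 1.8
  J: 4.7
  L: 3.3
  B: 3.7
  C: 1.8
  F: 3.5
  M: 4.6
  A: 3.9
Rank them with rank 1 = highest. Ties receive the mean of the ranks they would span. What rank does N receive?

Sorted (descending): 4.7, 4.6, 3.9, 3.7, 3.5, 3.3, 2.3, 1.8, 1.8
The 2 values of 1.8 occupy positions 8–9 → average rank (8+9)/2 = 8.5.
N has value 1.8 → rank 8.5.

8.5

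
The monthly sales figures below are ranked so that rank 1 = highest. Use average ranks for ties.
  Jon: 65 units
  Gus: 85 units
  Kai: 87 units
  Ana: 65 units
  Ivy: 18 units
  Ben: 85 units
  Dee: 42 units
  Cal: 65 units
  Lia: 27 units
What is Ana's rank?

5

Sorted (descending): 87, 85, 85, 65, 65, 65, 42, 27, 18
The 2 values of 85 occupy positions 2–3 → average rank (2+3)/2 = 2.5.
The 3 values of 65 occupy positions 4–6 → average rank 5.
Ana has value 65 units → rank 5.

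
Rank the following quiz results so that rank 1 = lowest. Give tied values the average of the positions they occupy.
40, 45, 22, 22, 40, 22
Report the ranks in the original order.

4.5, 6, 2, 2, 4.5, 2

Sorted (ascending): 22, 22, 22, 40, 40, 45
The 3 values of 22 occupy positions 1–3 → average rank 2.
The 2 values of 40 occupy positions 4–5 → average rank (4+5)/2 = 4.5.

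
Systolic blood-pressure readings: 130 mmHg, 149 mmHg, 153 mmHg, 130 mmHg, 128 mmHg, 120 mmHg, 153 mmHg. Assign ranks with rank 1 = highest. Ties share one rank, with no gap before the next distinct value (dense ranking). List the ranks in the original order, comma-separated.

Sorted (descending): 153, 153, 149, 130, 130, 128, 120
The 2 values of 153 share dense rank 1.
The 2 values of 130 share dense rank 3.
Remaining distinct values take the next consecutive integers.

3, 2, 1, 3, 4, 5, 1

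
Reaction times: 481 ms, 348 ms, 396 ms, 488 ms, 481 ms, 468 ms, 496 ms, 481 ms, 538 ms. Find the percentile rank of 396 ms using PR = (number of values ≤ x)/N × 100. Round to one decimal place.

22.2

N = 9.
Strictly below 396: 1. Equal to 396: 1.
PR = 2/9 × 100 = 22.2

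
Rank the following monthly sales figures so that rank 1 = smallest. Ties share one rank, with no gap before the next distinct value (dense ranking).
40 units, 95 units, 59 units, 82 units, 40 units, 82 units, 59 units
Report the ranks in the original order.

Sorted (ascending): 40, 40, 59, 59, 82, 82, 95
The 2 values of 40 share dense rank 1.
The 2 values of 59 share dense rank 2.
The 2 values of 82 share dense rank 3.
Remaining distinct values take the next consecutive integers.

1, 4, 2, 3, 1, 3, 2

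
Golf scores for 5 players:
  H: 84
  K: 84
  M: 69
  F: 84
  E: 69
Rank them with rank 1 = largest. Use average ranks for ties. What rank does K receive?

Sorted (descending): 84, 84, 84, 69, 69
The 3 values of 84 occupy positions 1–3 → average rank 2.
The 2 values of 69 occupy positions 4–5 → average rank (4+5)/2 = 4.5.
K has value 84 → rank 2.

2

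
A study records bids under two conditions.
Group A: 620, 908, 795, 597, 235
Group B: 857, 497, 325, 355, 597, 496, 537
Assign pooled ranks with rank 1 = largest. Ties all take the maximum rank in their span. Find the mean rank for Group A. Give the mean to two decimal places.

Sorted (descending): 908, 857, 795, 620, 597, 597, 537, 497, 496, 355, 325, 235
The 2 values of 597 occupy positions 5–6 → each gets rank 6.
Group A values → pooled ranks: 620→4, 908→1, 795→3, 597→6, 235→12
Mean rank = (4 + 1 + 3 + 6 + 12) / 5 = 5.20

5.20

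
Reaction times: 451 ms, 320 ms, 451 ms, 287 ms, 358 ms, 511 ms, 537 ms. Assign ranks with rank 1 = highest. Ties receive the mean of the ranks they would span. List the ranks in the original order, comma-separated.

Sorted (descending): 537, 511, 451, 451, 358, 320, 287
The 2 values of 451 occupy positions 3–4 → average rank (3+4)/2 = 3.5.

3.5, 6, 3.5, 7, 5, 2, 1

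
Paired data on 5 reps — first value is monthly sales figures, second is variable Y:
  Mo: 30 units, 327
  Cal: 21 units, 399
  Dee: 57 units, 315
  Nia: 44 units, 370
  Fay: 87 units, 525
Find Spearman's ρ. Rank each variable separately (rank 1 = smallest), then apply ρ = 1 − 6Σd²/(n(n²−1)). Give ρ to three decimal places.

0.100

Ranks of variable 1: 2, 1, 4, 3, 5
Ranks of variable 2: 2, 4, 1, 3, 5
d = r₁ − r₂: 0, -3, 3, 0, 0
d²: 0, 9, 9, 0, 0; Σd² = 18
ρ = 1 − 6·18/(5·24) = 1 − 108/120 = 0.100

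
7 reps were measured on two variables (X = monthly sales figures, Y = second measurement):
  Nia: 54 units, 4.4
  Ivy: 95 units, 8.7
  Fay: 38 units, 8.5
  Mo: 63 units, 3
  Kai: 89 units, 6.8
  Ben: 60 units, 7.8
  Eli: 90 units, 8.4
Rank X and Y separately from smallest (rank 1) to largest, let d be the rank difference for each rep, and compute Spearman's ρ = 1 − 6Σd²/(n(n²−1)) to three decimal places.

Ranks of variable 1: 2, 7, 1, 4, 5, 3, 6
Ranks of variable 2: 2, 7, 6, 1, 3, 4, 5
d = r₁ − r₂: 0, 0, -5, 3, 2, -1, 1
d²: 0, 0, 25, 9, 4, 1, 1; Σd² = 40
ρ = 1 − 6·40/(7·48) = 1 − 240/336 = 0.286

0.286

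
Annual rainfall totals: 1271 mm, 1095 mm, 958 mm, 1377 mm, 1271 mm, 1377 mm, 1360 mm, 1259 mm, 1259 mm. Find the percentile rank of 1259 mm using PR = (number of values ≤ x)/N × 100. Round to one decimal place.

44.4

N = 9.
Strictly below 1259: 2. Equal to 1259: 2.
PR = 4/9 × 100 = 44.4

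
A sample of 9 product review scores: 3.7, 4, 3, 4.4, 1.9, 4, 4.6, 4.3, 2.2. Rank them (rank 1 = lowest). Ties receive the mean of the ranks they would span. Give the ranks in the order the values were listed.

Sorted (ascending): 1.9, 2.2, 3, 3.7, 4, 4, 4.3, 4.4, 4.6
The 2 values of 4 occupy positions 5–6 → average rank (5+6)/2 = 5.5.

4, 5.5, 3, 8, 1, 5.5, 9, 7, 2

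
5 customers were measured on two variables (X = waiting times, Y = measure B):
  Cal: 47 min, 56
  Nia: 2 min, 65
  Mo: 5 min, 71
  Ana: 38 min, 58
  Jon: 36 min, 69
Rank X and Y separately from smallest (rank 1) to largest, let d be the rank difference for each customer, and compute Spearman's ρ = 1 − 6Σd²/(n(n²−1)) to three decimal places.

Ranks of variable 1: 5, 1, 2, 4, 3
Ranks of variable 2: 1, 3, 5, 2, 4
d = r₁ − r₂: 4, -2, -3, 2, -1
d²: 16, 4, 9, 4, 1; Σd² = 34
ρ = 1 − 6·34/(5·24) = 1 − 204/120 = -0.700

-0.700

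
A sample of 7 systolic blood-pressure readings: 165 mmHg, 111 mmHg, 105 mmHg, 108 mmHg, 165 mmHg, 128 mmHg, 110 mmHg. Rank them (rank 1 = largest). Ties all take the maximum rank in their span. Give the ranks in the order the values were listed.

2, 4, 7, 6, 2, 3, 5

Sorted (descending): 165, 165, 128, 111, 110, 108, 105
The 2 values of 165 occupy positions 1–2 → each gets rank 2.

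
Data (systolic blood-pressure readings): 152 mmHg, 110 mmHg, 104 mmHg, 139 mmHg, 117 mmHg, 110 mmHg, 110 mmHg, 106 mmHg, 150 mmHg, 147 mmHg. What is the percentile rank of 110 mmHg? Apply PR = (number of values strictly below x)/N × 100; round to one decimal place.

N = 10.
Strictly below 110: 2. Equal to 110: 3.
PR = 2/10 × 100 = 20.0

20.0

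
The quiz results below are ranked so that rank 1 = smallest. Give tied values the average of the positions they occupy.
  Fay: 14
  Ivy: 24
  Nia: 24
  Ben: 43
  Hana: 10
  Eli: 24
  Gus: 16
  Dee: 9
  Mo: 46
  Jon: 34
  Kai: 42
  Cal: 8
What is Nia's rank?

7

Sorted (ascending): 8, 9, 10, 14, 16, 24, 24, 24, 34, 42, 43, 46
The 3 values of 24 occupy positions 6–8 → average rank 7.
Nia has value 24 → rank 7.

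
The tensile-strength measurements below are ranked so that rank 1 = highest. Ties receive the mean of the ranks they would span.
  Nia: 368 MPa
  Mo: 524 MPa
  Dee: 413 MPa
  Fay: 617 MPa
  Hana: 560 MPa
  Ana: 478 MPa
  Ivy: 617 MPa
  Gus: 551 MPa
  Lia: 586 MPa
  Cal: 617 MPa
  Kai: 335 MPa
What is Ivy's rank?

2

Sorted (descending): 617, 617, 617, 586, 560, 551, 524, 478, 413, 368, 335
The 3 values of 617 occupy positions 1–3 → average rank 2.
Ivy has value 617 MPa → rank 2.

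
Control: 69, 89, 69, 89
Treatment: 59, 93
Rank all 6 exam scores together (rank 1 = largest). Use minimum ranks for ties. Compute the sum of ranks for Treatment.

7

Sorted (descending): 93, 89, 89, 69, 69, 59
The 2 values of 89 occupy positions 2–3 → each gets rank 2.
The 2 values of 69 occupy positions 4–5 → each gets rank 4.
Treatment values → pooled ranks: 59→6, 93→1
Rank sum = 6 + 1 = 7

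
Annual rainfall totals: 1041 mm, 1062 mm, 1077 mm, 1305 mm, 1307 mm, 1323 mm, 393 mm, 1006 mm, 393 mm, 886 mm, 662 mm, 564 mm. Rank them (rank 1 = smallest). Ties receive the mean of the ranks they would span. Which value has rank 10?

1305

Sorted (ascending): 393, 393, 564, 662, 886, 1006, 1041, 1062, 1077, 1305, 1307, 1323
The 2 values of 393 occupy positions 1–2 → average rank (1+2)/2 = 1.5.
Rank 10 → value 1305.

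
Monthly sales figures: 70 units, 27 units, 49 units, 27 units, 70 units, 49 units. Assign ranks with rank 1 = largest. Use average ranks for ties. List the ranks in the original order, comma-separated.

1.5, 5.5, 3.5, 5.5, 1.5, 3.5

Sorted (descending): 70, 70, 49, 49, 27, 27
The 2 values of 70 occupy positions 1–2 → average rank (1+2)/2 = 1.5.
The 2 values of 49 occupy positions 3–4 → average rank (3+4)/2 = 3.5.
The 2 values of 27 occupy positions 5–6 → average rank (5+6)/2 = 5.5.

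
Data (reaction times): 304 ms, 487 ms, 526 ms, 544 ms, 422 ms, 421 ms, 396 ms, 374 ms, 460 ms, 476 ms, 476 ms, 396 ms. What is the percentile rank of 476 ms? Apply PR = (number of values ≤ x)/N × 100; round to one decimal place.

75.0

N = 12.
Strictly below 476: 7. Equal to 476: 2.
PR = 9/12 × 100 = 75.0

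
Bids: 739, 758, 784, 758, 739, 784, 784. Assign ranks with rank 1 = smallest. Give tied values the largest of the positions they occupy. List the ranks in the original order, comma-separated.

Sorted (ascending): 739, 739, 758, 758, 784, 784, 784
The 2 values of 739 occupy positions 1–2 → each gets rank 2.
The 2 values of 758 occupy positions 3–4 → each gets rank 4.
The 3 values of 784 occupy positions 5–7 → each gets rank 7.

2, 4, 7, 4, 2, 7, 7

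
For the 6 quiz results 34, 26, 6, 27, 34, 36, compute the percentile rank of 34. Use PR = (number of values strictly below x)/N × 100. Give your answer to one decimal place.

50.0

N = 6.
Strictly below 34: 3. Equal to 34: 2.
PR = 3/6 × 100 = 50.0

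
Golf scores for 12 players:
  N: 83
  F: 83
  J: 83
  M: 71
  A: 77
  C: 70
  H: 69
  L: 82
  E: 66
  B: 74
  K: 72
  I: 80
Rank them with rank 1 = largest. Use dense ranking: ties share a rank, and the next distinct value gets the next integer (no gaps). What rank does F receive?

1

Sorted (descending): 83, 83, 83, 82, 80, 77, 74, 72, 71, 70, 69, 66
The 3 values of 83 share dense rank 1.
Remaining distinct values take the next consecutive integers.
F has value 83 → rank 1.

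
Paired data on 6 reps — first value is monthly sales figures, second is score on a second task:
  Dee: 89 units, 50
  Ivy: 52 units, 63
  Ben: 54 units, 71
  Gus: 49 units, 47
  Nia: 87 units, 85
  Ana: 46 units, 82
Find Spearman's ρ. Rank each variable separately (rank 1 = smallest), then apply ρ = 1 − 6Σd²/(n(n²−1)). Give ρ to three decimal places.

0.029

Ranks of variable 1: 6, 3, 4, 2, 5, 1
Ranks of variable 2: 2, 3, 4, 1, 6, 5
d = r₁ − r₂: 4, 0, 0, 1, -1, -4
d²: 16, 0, 0, 1, 1, 16; Σd² = 34
ρ = 1 − 6·34/(6·35) = 1 − 204/210 = 0.029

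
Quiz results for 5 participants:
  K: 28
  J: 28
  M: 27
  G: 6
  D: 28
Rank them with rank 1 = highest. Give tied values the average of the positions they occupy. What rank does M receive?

Sorted (descending): 28, 28, 28, 27, 6
The 3 values of 28 occupy positions 1–3 → average rank 2.
M has value 27 → rank 4.

4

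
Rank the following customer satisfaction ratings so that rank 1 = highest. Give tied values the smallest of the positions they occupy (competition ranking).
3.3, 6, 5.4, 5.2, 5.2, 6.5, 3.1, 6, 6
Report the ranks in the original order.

Sorted (descending): 6.5, 6, 6, 6, 5.4, 5.2, 5.2, 3.3, 3.1
The 3 values of 6 occupy positions 2–4 → each gets rank 2.
The 2 values of 5.2 occupy positions 6–7 → each gets rank 6.

8, 2, 5, 6, 6, 1, 9, 2, 2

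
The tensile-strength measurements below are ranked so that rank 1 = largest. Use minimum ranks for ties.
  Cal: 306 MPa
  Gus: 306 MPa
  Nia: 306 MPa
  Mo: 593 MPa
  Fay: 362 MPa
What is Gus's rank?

3

Sorted (descending): 593, 362, 306, 306, 306
The 3 values of 306 occupy positions 3–5 → each gets rank 3.
Gus has value 306 MPa → rank 3.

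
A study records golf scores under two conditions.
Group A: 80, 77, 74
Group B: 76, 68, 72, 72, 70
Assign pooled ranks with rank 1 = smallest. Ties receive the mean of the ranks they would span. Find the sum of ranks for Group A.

20

Sorted (ascending): 68, 70, 72, 72, 74, 76, 77, 80
The 2 values of 72 occupy positions 3–4 → average rank (3+4)/2 = 3.5.
Group A values → pooled ranks: 80→8, 77→7, 74→5
Rank sum = 8 + 7 + 5 = 20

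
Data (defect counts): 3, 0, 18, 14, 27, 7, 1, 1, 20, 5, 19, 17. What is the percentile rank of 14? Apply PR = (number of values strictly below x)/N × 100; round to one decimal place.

50.0

N = 12.
Strictly below 14: 6. Equal to 14: 1.
PR = 6/12 × 100 = 50.0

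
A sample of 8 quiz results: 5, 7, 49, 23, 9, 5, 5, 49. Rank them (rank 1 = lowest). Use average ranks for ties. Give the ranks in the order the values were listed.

Sorted (ascending): 5, 5, 5, 7, 9, 23, 49, 49
The 3 values of 5 occupy positions 1–3 → average rank 2.
The 2 values of 49 occupy positions 7–8 → average rank (7+8)/2 = 7.5.

2, 4, 7.5, 6, 5, 2, 2, 7.5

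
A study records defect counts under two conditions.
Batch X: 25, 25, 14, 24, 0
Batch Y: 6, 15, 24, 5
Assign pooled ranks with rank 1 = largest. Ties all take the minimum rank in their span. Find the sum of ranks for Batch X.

Sorted (descending): 25, 25, 24, 24, 15, 14, 6, 5, 0
The 2 values of 25 occupy positions 1–2 → each gets rank 1.
The 2 values of 24 occupy positions 3–4 → each gets rank 3.
Batch X values → pooled ranks: 25→1, 25→1, 14→6, 24→3, 0→9
Rank sum = 1 + 1 + 6 + 3 + 9 = 20

20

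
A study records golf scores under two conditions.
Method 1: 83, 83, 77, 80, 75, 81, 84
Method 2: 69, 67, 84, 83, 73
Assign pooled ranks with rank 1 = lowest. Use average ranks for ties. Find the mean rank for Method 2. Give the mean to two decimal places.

5.30

Sorted (ascending): 67, 69, 73, 75, 77, 80, 81, 83, 83, 83, 84, 84
The 3 values of 83 occupy positions 8–10 → average rank 9.
The 2 values of 84 occupy positions 11–12 → average rank (11+12)/2 = 11.5.
Method 2 values → pooled ranks: 69→2, 67→1, 84→11.5, 83→9, 73→3
Mean rank = (2 + 1 + 11.5 + 9 + 3) / 5 = 5.30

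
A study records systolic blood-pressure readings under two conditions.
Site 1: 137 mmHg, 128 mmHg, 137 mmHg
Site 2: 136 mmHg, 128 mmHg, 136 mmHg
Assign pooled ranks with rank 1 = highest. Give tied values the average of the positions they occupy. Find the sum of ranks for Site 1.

8.5

Sorted (descending): 137, 137, 136, 136, 128, 128
The 2 values of 137 occupy positions 1–2 → average rank (1+2)/2 = 1.5.
The 2 values of 136 occupy positions 3–4 → average rank (3+4)/2 = 3.5.
The 2 values of 128 occupy positions 5–6 → average rank (5+6)/2 = 5.5.
Site 1 values → pooled ranks: 137→1.5, 128→5.5, 137→1.5
Rank sum = 1.5 + 5.5 + 1.5 = 8.5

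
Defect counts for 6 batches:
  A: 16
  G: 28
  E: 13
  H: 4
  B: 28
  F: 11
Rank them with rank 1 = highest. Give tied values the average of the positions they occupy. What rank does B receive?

Sorted (descending): 28, 28, 16, 13, 11, 4
The 2 values of 28 occupy positions 1–2 → average rank (1+2)/2 = 1.5.
B has value 28 → rank 1.5.

1.5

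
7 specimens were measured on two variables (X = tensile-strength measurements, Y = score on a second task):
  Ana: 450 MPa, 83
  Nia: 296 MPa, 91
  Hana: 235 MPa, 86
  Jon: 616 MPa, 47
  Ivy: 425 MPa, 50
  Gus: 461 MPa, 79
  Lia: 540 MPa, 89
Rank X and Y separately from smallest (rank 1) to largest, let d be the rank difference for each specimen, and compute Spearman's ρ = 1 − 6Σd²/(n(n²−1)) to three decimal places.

Ranks of variable 1: 4, 2, 1, 7, 3, 5, 6
Ranks of variable 2: 4, 7, 5, 1, 2, 3, 6
d = r₁ − r₂: 0, -5, -4, 6, 1, 2, 0
d²: 0, 25, 16, 36, 1, 4, 0; Σd² = 82
ρ = 1 − 6·82/(7·48) = 1 − 492/336 = -0.464

-0.464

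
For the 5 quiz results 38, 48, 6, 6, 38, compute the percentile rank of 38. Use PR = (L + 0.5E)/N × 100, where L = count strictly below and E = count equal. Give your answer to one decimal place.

N = 5.
Strictly below 38: 2. Equal to 38: 2.
PR = (2 + 0.5·2)/5 × 100 = 60.0

60.0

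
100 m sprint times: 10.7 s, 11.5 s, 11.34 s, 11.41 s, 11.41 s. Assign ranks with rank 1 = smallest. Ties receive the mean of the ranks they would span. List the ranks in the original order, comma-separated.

Sorted (ascending): 10.7, 11.34, 11.41, 11.41, 11.5
The 2 values of 11.41 occupy positions 3–4 → average rank (3+4)/2 = 3.5.

1, 5, 2, 3.5, 3.5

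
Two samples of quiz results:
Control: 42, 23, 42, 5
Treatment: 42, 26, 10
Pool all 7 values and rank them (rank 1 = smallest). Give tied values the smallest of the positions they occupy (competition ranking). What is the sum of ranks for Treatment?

Sorted (ascending): 5, 10, 23, 26, 42, 42, 42
The 3 values of 42 occupy positions 5–7 → each gets rank 5.
Treatment values → pooled ranks: 42→5, 26→4, 10→2
Rank sum = 5 + 4 + 2 = 11

11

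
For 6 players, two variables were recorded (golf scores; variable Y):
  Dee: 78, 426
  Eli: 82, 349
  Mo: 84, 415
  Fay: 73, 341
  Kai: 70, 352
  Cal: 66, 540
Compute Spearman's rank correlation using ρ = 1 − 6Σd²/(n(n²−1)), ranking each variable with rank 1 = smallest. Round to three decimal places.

-0.257

Ranks of variable 1: 4, 5, 6, 3, 2, 1
Ranks of variable 2: 5, 2, 4, 1, 3, 6
d = r₁ − r₂: -1, 3, 2, 2, -1, -5
d²: 1, 9, 4, 4, 1, 25; Σd² = 44
ρ = 1 − 6·44/(6·35) = 1 − 264/210 = -0.257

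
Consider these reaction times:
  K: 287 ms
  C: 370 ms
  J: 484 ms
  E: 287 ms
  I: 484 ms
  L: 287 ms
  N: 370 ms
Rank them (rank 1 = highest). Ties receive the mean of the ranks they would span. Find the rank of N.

3.5

Sorted (descending): 484, 484, 370, 370, 287, 287, 287
The 2 values of 484 occupy positions 1–2 → average rank (1+2)/2 = 1.5.
The 2 values of 370 occupy positions 3–4 → average rank (3+4)/2 = 3.5.
The 3 values of 287 occupy positions 5–7 → average rank 6.
N has value 370 ms → rank 3.5.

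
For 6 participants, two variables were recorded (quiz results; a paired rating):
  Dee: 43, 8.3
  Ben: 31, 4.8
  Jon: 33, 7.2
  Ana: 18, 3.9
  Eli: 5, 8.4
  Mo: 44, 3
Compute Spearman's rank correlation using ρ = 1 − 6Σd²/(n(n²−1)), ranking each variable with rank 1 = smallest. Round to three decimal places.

Ranks of variable 1: 5, 3, 4, 2, 1, 6
Ranks of variable 2: 5, 3, 4, 2, 6, 1
d = r₁ − r₂: 0, 0, 0, 0, -5, 5
d²: 0, 0, 0, 0, 25, 25; Σd² = 50
ρ = 1 − 6·50/(6·35) = 1 − 300/210 = -0.429

-0.429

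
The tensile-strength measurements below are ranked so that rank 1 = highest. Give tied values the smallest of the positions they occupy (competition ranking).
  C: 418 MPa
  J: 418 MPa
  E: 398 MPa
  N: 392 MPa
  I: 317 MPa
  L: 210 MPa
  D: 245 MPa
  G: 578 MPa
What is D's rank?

7

Sorted (descending): 578, 418, 418, 398, 392, 317, 245, 210
The 2 values of 418 occupy positions 2–3 → each gets rank 2.
D has value 245 MPa → rank 7.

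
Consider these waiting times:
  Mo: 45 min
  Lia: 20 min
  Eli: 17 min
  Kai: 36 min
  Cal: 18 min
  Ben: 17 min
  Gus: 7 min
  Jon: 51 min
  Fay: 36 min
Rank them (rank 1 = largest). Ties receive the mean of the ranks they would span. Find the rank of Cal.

Sorted (descending): 51, 45, 36, 36, 20, 18, 17, 17, 7
The 2 values of 36 occupy positions 3–4 → average rank (3+4)/2 = 3.5.
The 2 values of 17 occupy positions 7–8 → average rank (7+8)/2 = 7.5.
Cal has value 18 min → rank 6.

6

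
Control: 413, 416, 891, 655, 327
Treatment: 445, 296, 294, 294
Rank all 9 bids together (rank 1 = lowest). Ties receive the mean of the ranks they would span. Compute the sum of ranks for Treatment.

13

Sorted (ascending): 294, 294, 296, 327, 413, 416, 445, 655, 891
The 2 values of 294 occupy positions 1–2 → average rank (1+2)/2 = 1.5.
Treatment values → pooled ranks: 445→7, 296→3, 294→1.5, 294→1.5
Rank sum = 7 + 3 + 1.5 + 1.5 = 13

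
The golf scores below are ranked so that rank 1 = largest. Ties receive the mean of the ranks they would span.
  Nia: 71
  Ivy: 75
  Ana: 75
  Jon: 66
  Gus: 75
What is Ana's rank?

Sorted (descending): 75, 75, 75, 71, 66
The 3 values of 75 occupy positions 1–3 → average rank 2.
Ana has value 75 → rank 2.

2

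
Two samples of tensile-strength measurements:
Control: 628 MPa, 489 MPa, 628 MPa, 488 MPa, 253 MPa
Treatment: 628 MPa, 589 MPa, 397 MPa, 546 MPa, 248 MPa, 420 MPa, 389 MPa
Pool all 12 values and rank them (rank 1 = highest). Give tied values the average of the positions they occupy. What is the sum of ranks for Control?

Sorted (descending): 628, 628, 628, 589, 546, 489, 488, 420, 397, 389, 253, 248
The 3 values of 628 occupy positions 1–3 → average rank 2.
Control values → pooled ranks: 628→2, 489→6, 628→2, 488→7, 253→11
Rank sum = 2 + 6 + 2 + 7 + 11 = 28

28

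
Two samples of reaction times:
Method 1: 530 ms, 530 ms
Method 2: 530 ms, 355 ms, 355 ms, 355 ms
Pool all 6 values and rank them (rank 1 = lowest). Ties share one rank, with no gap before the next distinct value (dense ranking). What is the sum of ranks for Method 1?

Sorted (ascending): 355, 355, 355, 530, 530, 530
The 3 values of 355 share dense rank 1.
The 3 values of 530 share dense rank 2.
Method 1 values → pooled ranks: 530→2, 530→2
Rank sum = 2 + 2 = 4

4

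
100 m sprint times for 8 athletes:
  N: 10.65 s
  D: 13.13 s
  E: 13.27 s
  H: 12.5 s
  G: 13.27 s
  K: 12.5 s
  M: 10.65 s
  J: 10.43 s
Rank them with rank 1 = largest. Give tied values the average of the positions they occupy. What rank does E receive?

Sorted (descending): 13.27, 13.27, 13.13, 12.5, 12.5, 10.65, 10.65, 10.43
The 2 values of 13.27 occupy positions 1–2 → average rank (1+2)/2 = 1.5.
The 2 values of 12.5 occupy positions 4–5 → average rank (4+5)/2 = 4.5.
The 2 values of 10.65 occupy positions 6–7 → average rank (6+7)/2 = 6.5.
E has value 13.27 s → rank 1.5.

1.5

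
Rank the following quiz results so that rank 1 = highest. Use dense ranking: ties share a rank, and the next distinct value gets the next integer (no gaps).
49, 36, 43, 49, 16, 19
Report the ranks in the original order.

Sorted (descending): 49, 49, 43, 36, 19, 16
The 2 values of 49 share dense rank 1.
Remaining distinct values take the next consecutive integers.

1, 3, 2, 1, 5, 4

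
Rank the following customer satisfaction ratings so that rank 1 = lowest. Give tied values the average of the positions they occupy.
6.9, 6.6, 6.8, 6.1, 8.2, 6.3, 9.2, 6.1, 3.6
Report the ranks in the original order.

Sorted (ascending): 3.6, 6.1, 6.1, 6.3, 6.6, 6.8, 6.9, 8.2, 9.2
The 2 values of 6.1 occupy positions 2–3 → average rank (2+3)/2 = 2.5.

7, 5, 6, 2.5, 8, 4, 9, 2.5, 1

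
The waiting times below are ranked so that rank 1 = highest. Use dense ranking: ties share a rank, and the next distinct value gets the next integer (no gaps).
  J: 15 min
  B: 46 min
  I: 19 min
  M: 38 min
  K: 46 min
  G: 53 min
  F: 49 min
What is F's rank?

Sorted (descending): 53, 49, 46, 46, 38, 19, 15
The 2 values of 46 share dense rank 3.
Remaining distinct values take the next consecutive integers.
F has value 49 min → rank 2.

2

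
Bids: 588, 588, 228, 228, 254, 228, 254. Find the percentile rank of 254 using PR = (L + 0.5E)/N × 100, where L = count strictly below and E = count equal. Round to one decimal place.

N = 7.
Strictly below 254: 3. Equal to 254: 2.
PR = (3 + 0.5·2)/7 × 100 = 57.1

57.1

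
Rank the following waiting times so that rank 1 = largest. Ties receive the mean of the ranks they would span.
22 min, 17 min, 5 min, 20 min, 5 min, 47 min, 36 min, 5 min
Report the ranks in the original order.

3, 5, 7, 4, 7, 1, 2, 7

Sorted (descending): 47, 36, 22, 20, 17, 5, 5, 5
The 3 values of 5 occupy positions 6–8 → average rank 7.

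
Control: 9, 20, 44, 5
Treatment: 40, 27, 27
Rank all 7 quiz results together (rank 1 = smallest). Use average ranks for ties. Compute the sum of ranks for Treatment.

15

Sorted (ascending): 5, 9, 20, 27, 27, 40, 44
The 2 values of 27 occupy positions 4–5 → average rank (4+5)/2 = 4.5.
Treatment values → pooled ranks: 40→6, 27→4.5, 27→4.5
Rank sum = 6 + 4.5 + 4.5 = 15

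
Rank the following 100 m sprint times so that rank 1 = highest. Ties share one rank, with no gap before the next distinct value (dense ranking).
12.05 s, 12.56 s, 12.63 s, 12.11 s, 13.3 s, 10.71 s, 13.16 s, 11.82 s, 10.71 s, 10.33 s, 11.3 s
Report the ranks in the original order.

Sorted (descending): 13.3, 13.16, 12.63, 12.56, 12.11, 12.05, 11.82, 11.3, 10.71, 10.71, 10.33
The 2 values of 10.71 share dense rank 9.
Remaining distinct values take the next consecutive integers.

6, 4, 3, 5, 1, 9, 2, 7, 9, 10, 8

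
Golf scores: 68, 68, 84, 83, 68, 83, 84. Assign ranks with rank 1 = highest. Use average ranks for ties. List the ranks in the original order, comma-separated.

6, 6, 1.5, 3.5, 6, 3.5, 1.5

Sorted (descending): 84, 84, 83, 83, 68, 68, 68
The 2 values of 84 occupy positions 1–2 → average rank (1+2)/2 = 1.5.
The 2 values of 83 occupy positions 3–4 → average rank (3+4)/2 = 3.5.
The 3 values of 68 occupy positions 5–7 → average rank 6.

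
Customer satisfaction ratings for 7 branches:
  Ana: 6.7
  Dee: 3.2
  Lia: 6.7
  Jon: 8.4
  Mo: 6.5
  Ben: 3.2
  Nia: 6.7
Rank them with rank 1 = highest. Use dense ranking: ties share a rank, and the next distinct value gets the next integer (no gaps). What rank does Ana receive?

Sorted (descending): 8.4, 6.7, 6.7, 6.7, 6.5, 3.2, 3.2
The 3 values of 6.7 share dense rank 2.
The 2 values of 3.2 share dense rank 4.
Remaining distinct values take the next consecutive integers.
Ana has value 6.7 → rank 2.

2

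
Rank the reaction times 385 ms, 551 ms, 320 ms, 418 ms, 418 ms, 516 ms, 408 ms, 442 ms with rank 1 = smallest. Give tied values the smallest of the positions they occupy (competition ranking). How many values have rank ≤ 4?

Sorted (ascending): 320, 385, 408, 418, 418, 442, 516, 551
The 2 values of 418 occupy positions 4–5 → each gets rank 4.
Ranks ≤ 4: {1, 2, 3, 4, 4} → 5 values.

5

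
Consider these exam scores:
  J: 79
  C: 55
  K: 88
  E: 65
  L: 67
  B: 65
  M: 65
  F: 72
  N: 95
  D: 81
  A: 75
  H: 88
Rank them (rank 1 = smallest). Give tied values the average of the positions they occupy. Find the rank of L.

Sorted (ascending): 55, 65, 65, 65, 67, 72, 75, 79, 81, 88, 88, 95
The 3 values of 65 occupy positions 2–4 → average rank 3.
The 2 values of 88 occupy positions 10–11 → average rank (10+11)/2 = 10.5.
L has value 67 → rank 5.

5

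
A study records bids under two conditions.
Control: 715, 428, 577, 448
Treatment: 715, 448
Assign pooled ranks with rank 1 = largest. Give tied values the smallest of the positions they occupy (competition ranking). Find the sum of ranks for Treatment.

Sorted (descending): 715, 715, 577, 448, 448, 428
The 2 values of 715 occupy positions 1–2 → each gets rank 1.
The 2 values of 448 occupy positions 4–5 → each gets rank 4.
Treatment values → pooled ranks: 715→1, 448→4
Rank sum = 1 + 4 = 5

5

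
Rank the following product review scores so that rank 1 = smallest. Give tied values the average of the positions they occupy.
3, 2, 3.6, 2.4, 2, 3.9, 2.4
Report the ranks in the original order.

Sorted (ascending): 2, 2, 2.4, 2.4, 3, 3.6, 3.9
The 2 values of 2 occupy positions 1–2 → average rank (1+2)/2 = 1.5.
The 2 values of 2.4 occupy positions 3–4 → average rank (3+4)/2 = 3.5.

5, 1.5, 6, 3.5, 1.5, 7, 3.5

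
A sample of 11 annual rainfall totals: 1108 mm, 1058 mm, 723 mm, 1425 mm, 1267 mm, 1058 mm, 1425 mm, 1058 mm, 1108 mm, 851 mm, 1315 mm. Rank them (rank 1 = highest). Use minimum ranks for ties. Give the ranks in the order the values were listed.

Sorted (descending): 1425, 1425, 1315, 1267, 1108, 1108, 1058, 1058, 1058, 851, 723
The 2 values of 1425 occupy positions 1–2 → each gets rank 1.
The 2 values of 1108 occupy positions 5–6 → each gets rank 5.
The 3 values of 1058 occupy positions 7–9 → each gets rank 7.

5, 7, 11, 1, 4, 7, 1, 7, 5, 10, 3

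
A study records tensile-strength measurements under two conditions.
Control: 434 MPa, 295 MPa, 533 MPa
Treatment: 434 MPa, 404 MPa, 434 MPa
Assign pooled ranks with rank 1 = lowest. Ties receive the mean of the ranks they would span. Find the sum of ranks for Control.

11

Sorted (ascending): 295, 404, 434, 434, 434, 533
The 3 values of 434 occupy positions 3–5 → average rank 4.
Control values → pooled ranks: 434→4, 295→1, 533→6
Rank sum = 4 + 1 + 6 = 11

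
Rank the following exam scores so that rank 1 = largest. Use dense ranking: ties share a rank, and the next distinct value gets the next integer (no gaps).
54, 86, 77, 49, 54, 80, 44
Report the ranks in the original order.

Sorted (descending): 86, 80, 77, 54, 54, 49, 44
The 2 values of 54 share dense rank 4.
Remaining distinct values take the next consecutive integers.

4, 1, 3, 5, 4, 2, 6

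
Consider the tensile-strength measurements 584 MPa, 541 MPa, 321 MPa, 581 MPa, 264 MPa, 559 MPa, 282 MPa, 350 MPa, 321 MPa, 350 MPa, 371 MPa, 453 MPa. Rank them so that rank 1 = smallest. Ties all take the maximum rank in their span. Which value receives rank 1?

Sorted (ascending): 264, 282, 321, 321, 350, 350, 371, 453, 541, 559, 581, 584
The 2 values of 321 occupy positions 3–4 → each gets rank 4.
The 2 values of 350 occupy positions 5–6 → each gets rank 6.
Rank 1 → value 264.

264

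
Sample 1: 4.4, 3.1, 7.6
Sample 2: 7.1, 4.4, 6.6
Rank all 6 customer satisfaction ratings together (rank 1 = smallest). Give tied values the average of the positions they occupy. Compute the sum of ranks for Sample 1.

9.5

Sorted (ascending): 3.1, 4.4, 4.4, 6.6, 7.1, 7.6
The 2 values of 4.4 occupy positions 2–3 → average rank (2+3)/2 = 2.5.
Sample 1 values → pooled ranks: 4.4→2.5, 3.1→1, 7.6→6
Rank sum = 2.5 + 1 + 6 = 9.5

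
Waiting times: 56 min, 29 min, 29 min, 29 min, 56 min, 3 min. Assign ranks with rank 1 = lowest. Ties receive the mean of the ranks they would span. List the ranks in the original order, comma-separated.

5.5, 3, 3, 3, 5.5, 1

Sorted (ascending): 3, 29, 29, 29, 56, 56
The 3 values of 29 occupy positions 2–4 → average rank 3.
The 2 values of 56 occupy positions 5–6 → average rank (5+6)/2 = 5.5.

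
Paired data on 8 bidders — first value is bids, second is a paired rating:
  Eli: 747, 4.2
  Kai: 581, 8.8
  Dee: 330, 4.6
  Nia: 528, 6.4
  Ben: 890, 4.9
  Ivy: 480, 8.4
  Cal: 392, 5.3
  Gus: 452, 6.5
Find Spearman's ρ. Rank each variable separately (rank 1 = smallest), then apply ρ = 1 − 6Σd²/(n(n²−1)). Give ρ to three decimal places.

Ranks of variable 1: 7, 6, 1, 5, 8, 4, 2, 3
Ranks of variable 2: 1, 8, 2, 5, 3, 7, 4, 6
d = r₁ − r₂: 6, -2, -1, 0, 5, -3, -2, -3
d²: 36, 4, 1, 0, 25, 9, 4, 9; Σd² = 88
ρ = 1 − 6·88/(8·63) = 1 − 528/504 = -0.048

-0.048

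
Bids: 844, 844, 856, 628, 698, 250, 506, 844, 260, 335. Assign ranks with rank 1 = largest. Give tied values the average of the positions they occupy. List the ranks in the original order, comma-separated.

3, 3, 1, 6, 5, 10, 7, 3, 9, 8

Sorted (descending): 856, 844, 844, 844, 698, 628, 506, 335, 260, 250
The 3 values of 844 occupy positions 2–4 → average rank 3.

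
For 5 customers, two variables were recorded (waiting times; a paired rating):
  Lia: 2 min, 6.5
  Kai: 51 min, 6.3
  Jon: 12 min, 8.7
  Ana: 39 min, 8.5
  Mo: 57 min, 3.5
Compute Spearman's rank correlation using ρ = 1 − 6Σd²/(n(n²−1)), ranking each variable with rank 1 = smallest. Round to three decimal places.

-0.700

Ranks of variable 1: 1, 4, 2, 3, 5
Ranks of variable 2: 3, 2, 5, 4, 1
d = r₁ − r₂: -2, 2, -3, -1, 4
d²: 4, 4, 9, 1, 16; Σd² = 34
ρ = 1 − 6·34/(5·24) = 1 − 204/120 = -0.700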